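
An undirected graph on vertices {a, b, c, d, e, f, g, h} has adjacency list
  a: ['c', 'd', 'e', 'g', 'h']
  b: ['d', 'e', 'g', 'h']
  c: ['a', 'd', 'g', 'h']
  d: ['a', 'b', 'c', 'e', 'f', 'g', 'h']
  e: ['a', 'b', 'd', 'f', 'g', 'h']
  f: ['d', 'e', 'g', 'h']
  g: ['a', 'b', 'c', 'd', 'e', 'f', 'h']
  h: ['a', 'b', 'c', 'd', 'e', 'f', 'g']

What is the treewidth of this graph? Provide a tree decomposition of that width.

Treewidth 4.
Bags: B1 = {b, d, e, g, h}  B2 = {a, d, e, g, h}  B3 = {a, c, d, g, h}  B4 = {d, e, f, g, h}
Tree: B1–B2, B2–B3, B1–B4

The largest bag has 5 vertices, giving width 4; this decomposition certifies tw(G) ≤ 4. On the other hand G contains the 5-clique {d, e, f, g, h}. A clique must lie in a single bag of any decomposition, so no decomposition can have width below 4. Hence tw(G) = 4 exactly.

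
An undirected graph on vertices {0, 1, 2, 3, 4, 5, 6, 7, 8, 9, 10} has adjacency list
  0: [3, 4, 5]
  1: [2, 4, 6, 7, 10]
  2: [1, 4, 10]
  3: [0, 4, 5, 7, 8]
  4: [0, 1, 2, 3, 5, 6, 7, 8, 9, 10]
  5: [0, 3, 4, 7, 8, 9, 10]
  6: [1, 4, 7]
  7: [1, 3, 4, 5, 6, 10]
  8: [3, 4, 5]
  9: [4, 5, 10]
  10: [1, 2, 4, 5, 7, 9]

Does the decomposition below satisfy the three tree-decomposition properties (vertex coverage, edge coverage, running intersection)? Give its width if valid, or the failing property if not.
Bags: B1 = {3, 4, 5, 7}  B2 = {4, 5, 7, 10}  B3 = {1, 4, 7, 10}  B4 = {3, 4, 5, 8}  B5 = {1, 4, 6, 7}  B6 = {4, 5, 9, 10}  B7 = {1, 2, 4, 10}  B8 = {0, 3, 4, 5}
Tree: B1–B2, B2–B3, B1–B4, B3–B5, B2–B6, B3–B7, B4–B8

Vertex coverage: the bags together contain {0, 1, 2, 3, 4, 5, 6, 7, 8, 9, 10}, the full vertex set. Edge coverage: each edge of G has both endpoints in at least one bag. Running intersection: for every vertex, the bags containing it form a connected subtree. All three properties hold, so this is a valid tree decomposition of width max|bag| − 1 = 3, and hence tw(G) ≤ 3.

Yes; width 3.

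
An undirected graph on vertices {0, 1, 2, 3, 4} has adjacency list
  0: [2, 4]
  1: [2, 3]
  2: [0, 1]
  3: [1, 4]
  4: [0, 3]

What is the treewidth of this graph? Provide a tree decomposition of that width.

Every bag has size at most 3, so the width is 3 − 1 = 2 and tw(G) ≤ 2. For the lower bound, G contains the cycle 2–1–3–4–0–2, so G is not a forest; only forests have treewidth ≤ 1, hence tw(G) ≥ 2. Hence tw(G) = 2 exactly.

Treewidth 2.
One optimal decomposition is:
Bags: B1 = {1, 2, 3}  B2 = {2, 3, 4}  B3 = {0, 2, 4}
Tree: B1–B2, B2–B3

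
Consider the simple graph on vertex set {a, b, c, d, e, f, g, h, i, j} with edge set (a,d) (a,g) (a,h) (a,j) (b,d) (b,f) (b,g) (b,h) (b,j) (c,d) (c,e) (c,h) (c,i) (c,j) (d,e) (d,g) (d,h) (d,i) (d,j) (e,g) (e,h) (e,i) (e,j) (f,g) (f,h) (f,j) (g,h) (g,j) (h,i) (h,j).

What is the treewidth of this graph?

4

A width-4 tree decomposition is:
Bags: B1 = {c, d, e, h, j}  B2 = {d, e, g, h, j}  B3 = {b, d, g, h, j}  B4 = {a, d, g, h, j}  B5 = {b, f, g, h, j}  B6 = {c, d, e, h, i}
Tree: B1–B2, B2–B3, B3–B4, B3–B5, B1–B6
Each bag holds 5 vertices, so the decomposition has width 4, which upper-bounds the treewidth. Conversely, {d, e, g, h, j} is a clique of size 5, and the vertices of any clique must share a bag in every tree decomposition; so some bag has ≥ 5 vertices and tw(G) ≥ 4. Hence tw(G) = 4 exactly.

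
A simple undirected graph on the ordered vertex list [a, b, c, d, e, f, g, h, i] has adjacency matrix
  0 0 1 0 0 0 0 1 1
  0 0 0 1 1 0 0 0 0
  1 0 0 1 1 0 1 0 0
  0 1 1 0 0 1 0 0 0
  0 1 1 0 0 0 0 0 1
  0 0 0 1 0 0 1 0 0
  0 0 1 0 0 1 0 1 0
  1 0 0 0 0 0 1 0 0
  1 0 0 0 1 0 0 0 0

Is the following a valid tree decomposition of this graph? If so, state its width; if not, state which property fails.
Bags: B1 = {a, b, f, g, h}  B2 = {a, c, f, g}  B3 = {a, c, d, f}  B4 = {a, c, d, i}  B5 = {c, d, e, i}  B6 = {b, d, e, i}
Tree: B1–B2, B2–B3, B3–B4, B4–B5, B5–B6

No — bags containing vertex b are not connected in the tree.

A tree decomposition must satisfy three properties: every vertex lies in some bag; for every edge, both endpoints lie together in some bag; and for every vertex, the bags containing it form a connected subtree. Here bags containing vertex b are not connected in the tree, so the decomposition is invalid.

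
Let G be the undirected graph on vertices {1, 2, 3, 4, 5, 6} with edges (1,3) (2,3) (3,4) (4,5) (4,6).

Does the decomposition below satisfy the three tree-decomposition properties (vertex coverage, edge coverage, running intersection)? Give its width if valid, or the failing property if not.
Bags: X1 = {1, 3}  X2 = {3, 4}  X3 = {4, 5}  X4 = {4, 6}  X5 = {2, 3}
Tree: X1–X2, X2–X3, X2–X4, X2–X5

Vertex coverage: the bags together contain {1, 2, 3, 4, 5, 6}, the full vertex set. Edge coverage: each edge of G has both endpoints in at least one bag. Running intersection: for every vertex, the bags containing it form a connected subtree. All three properties hold, so this is a valid tree decomposition of width max|bag| − 1 = 1, and hence tw(G) ≤ 1.

Yes; width 1.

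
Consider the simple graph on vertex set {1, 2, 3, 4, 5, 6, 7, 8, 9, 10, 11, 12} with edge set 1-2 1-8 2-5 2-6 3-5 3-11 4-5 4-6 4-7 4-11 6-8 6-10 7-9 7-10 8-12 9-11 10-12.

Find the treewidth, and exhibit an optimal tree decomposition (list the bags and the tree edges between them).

Treewidth 3.
One optimal decomposition is:
Bags: B1 = {3, 5, 9, 11}  B2 = {4, 5, 9, 11}  B3 = {4, 5, 7, 9}  B4 = {2, 4, 5, 7}  B5 = {2, 4, 6, 7}  B6 = {2, 6, 7, 10}  B7 = {1, 2, 6, 10}  B8 = {1, 6, 8, 10}  B9 = {1, 8, 10, 12}
Tree: B1–B2, B2–B3, B3–B4, B4–B5, B5–B6, B6–B7, B7–B8, B8–B9

Every bag has size at most 4, so the width is 4 − 1 = 3 and tw(G) ≤ 3. For the lower bound: the 4 vertex sets {3,9,11}, {5}, {4}, {2,6,7,10} are disjoint, each induces a connected subgraph, and every pair is joined by at least one edge of G. Contracting each set to a single vertex therefore yields K_{4} as a minor, and since treewidth is minor-monotone, tw(G) ≥ tw(K_{4}) = 3. Hence tw(G) = 3 exactly.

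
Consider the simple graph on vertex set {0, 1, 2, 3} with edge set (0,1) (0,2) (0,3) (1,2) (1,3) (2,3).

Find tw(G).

A width-3 tree decomposition is:
Bags: B1 = {0, 1, 2, 3}
Tree: (single bag)
With just one bag of size 4, the width is 4 − 1 = 3, so tw(G) ≤ 3. Conversely, {0, 1, 2, 3} is a clique of size 4, and the vertices of any clique must share a bag in every tree decomposition; so some bag has ≥ 4 vertices and tw(G) ≥ 3. Combining the bounds, tw(G) = 3.

3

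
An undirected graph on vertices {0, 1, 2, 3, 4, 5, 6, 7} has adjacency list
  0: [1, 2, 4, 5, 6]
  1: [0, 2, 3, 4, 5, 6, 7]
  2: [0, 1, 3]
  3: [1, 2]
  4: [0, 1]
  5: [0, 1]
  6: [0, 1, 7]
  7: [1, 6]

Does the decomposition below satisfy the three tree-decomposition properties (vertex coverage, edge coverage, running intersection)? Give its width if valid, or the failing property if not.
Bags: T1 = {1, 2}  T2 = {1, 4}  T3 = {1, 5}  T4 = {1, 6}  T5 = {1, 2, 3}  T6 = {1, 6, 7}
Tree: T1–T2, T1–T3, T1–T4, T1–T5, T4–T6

A tree decomposition must satisfy three properties: every vertex lies in some bag; for every edge, both endpoints lie together in some bag; and for every vertex, the bags containing it form a connected subtree. Here vertex 0 appears in no bag, so the decomposition is invalid.

No — vertex 0 appears in no bag.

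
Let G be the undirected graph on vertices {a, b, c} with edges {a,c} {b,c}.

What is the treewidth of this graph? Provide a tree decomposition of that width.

Treewidth 1.
One such decomposition:
Bags: B1 = {a, c}  B2 = {b, c}
Tree: B1–B2

Each bag holds 2 vertices, so the decomposition has width 1, which upper-bounds the treewidth. Any graph with an edge has treewidth ≥ 1, and G has the edge c–a. Therefore the treewidth is 1.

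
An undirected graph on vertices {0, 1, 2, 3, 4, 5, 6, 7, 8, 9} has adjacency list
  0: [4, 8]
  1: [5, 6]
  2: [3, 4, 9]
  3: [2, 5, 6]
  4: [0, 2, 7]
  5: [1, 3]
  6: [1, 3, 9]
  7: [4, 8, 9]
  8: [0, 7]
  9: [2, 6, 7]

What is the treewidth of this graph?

A width-2 tree decomposition is:
Bags: B1 = {0, 7, 8}  B2 = {0, 4, 7}  B3 = {4, 7, 9}  B4 = {2, 4, 9}  B5 = {2, 6, 9}  B6 = {2, 3, 6}  B7 = {1, 3, 6}  B8 = {1, 3, 5}
Tree: B1–B2, B2–B3, B3–B4, B4–B5, B5–B6, B6–B7, B7–B8
Each bag holds 3 vertices, so the decomposition has width 2, which upper-bounds the treewidth. For the lower bound, G contains the cycle 8–0–4–7–8, so G is not a forest; only forests have treewidth ≤ 1, hence tw(G) ≥ 2. The upper and lower bounds meet at 2, so that is the treewidth.

2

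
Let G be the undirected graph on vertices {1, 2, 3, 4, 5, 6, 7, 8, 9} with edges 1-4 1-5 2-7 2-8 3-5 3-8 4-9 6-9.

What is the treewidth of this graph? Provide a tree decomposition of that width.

Treewidth 1.
One such decomposition:
Bags: B1 = {6, 9}  B2 = {4, 9}  B3 = {1, 4}  B4 = {1, 5}  B5 = {3, 5}  B6 = {3, 8}  B7 = {2, 8}  B8 = {2, 7}
Tree: B1–B2, B2–B3, B3–B4, B4–B5, B5–B6, B6–B7, B7–B8

Each bag holds 2 vertices, so the decomposition has width 1, which upper-bounds the treewidth. G has an edge, so its treewidth is at least 1. Combining the bounds, tw(G) = 1.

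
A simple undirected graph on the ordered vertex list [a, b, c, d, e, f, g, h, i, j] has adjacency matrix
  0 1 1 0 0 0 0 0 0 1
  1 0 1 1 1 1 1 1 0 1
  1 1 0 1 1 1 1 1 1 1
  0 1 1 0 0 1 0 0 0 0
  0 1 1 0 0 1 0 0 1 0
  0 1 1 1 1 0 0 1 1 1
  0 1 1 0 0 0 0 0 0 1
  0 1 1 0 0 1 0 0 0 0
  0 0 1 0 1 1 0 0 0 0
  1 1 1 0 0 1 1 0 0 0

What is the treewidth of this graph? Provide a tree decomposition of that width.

The largest bag has 4 vertices, giving width 3; this decomposition certifies tw(G) ≤ 3. On the other hand G contains the 4-clique {b, c, g, j}. A clique must lie in a single bag of any decomposition, so no decomposition can have width below 3. Therefore the treewidth is 3.

Treewidth 3.
Bags: B1 = {b, c, g, j}  B2 = {b, c, f, j}  B3 = {b, c, d, f}  B4 = {b, c, e, f}  B5 = {c, e, f, i}  B6 = {a, b, c, j}  B7 = {b, c, f, h}
Tree: B1–B2, B2–B3, B2–B4, B4–B5, B2–B6, B3–B7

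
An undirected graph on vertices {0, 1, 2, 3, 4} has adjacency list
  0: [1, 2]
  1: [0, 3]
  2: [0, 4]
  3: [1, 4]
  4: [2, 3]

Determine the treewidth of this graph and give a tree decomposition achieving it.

The largest bag has 3 vertices, giving width 2; this decomposition certifies tw(G) ≤ 2. Since 2–0–1–3–4–2 is a cycle in G, G is not acyclic. Forests are exactly the graphs of treewidth ≤ 1, so tw(G) ≥ 2. The upper and lower bounds meet at 2, so that is the treewidth.

Treewidth 2.
One optimal decomposition is:
Bags: B1 = {0, 1, 2}  B2 = {1, 2, 3}  B3 = {2, 3, 4}
Tree: B1–B2, B2–B3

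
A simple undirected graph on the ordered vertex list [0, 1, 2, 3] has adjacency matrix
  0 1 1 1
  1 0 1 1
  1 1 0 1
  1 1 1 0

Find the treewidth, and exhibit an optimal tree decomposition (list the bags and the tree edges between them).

A single bag containing all 4 vertices is trivially a valid decomposition of width 3. Conversely, {0, 1, 2, 3} is a clique of size 4, and the vertices of any clique must share a bag in every tree decomposition; so some bag has ≥ 4 vertices and tw(G) ≥ 3. Therefore the treewidth is 3.

Treewidth 3.
Bags: B1 = {0, 1, 2, 3}
Tree: (single bag)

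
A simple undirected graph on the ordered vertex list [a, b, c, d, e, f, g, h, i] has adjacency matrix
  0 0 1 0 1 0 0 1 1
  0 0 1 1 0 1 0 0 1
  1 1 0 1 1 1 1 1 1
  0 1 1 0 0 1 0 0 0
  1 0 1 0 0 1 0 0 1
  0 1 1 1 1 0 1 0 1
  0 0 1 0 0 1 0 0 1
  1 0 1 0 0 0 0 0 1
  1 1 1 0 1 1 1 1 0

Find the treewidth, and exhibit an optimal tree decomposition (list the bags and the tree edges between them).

Treewidth 3.
One such decomposition:
Bags: B1 = {c, e, f, i}  B2 = {c, f, g, i}  B3 = {b, c, f, i}  B4 = {a, c, e, i}  B5 = {b, c, d, f}  B6 = {a, c, h, i}
Tree: B1–B2, B2–B3, B1–B4, B3–B5, B4–B6

Every bag has size at most 4, so the width is 4 − 1 = 3 and tw(G) ≤ 3. Conversely, {b, c, d, f} is a clique of size 4, and the vertices of any clique must share a bag in every tree decomposition; so some bag has ≥ 4 vertices and tw(G) ≥ 3. Hence tw(G) = 3 exactly.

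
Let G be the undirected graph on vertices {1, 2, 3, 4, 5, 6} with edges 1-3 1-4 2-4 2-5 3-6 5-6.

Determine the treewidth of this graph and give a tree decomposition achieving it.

Treewidth 2.
One optimal decomposition is:
Bags: B1 = {1, 3, 6}  B2 = {1, 4, 6}  B3 = {2, 4, 6}  B4 = {2, 5, 6}
Tree: B1–B2, B2–B3, B3–B4

The largest bag has 3 vertices, giving width 2; this decomposition certifies tw(G) ≤ 2. The edges 6–3–1–4–2–5–6 form a cycle, so G is not a tree and its treewidth is at least 2. The upper and lower bounds meet at 2, so that is the treewidth.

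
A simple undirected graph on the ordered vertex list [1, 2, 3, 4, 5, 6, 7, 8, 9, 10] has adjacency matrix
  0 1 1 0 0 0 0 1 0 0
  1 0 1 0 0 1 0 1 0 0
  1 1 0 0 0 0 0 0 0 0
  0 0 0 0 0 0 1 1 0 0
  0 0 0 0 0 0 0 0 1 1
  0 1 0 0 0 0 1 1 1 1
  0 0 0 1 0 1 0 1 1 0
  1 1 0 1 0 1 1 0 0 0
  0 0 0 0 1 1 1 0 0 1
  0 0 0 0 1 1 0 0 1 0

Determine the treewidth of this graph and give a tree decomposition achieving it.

Treewidth 2.
Bags: B1 = {6, 7, 9}  B2 = {6, 9, 10}  B3 = {6, 7, 8}  B4 = {2, 6, 8}  B5 = {1, 2, 8}  B6 = {4, 7, 8}  B7 = {5, 9, 10}  B8 = {1, 2, 3}
Tree: B1–B2, B1–B3, B3–B4, B4–B5, B3–B6, B2–B7, B5–B8

Every bag has size at most 3, so the width is 3 − 1 = 2 and tw(G) ≤ 2. For the lower bound, the 3 vertices {1, 2, 8} are pairwise adjacent, and any tree decomposition puts a clique entirely inside one bag — forcing width ≥ 2. The upper and lower bounds meet at 2, so that is the treewidth.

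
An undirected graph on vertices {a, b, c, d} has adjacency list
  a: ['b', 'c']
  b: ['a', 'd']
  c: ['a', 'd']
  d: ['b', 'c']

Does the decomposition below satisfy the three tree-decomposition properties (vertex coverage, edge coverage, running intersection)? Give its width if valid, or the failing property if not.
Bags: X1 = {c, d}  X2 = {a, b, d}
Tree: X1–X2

No — edge (a,c) lies in no bag.

A tree decomposition must satisfy three properties: every vertex lies in some bag; for every edge, both endpoints lie together in some bag; and for every vertex, the bags containing it form a connected subtree. Here edge (a,c) lies in no bag, so the decomposition is invalid.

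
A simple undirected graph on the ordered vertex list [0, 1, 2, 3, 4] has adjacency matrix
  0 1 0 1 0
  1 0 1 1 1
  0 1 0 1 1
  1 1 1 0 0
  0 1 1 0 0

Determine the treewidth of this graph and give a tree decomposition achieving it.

Treewidth 2.
One optimal decomposition is:
Bags: B1 = {1, 2, 3}  B2 = {1, 2, 4}  B3 = {0, 1, 3}
Tree: B1–B2, B1–B3

Each bag holds 3 vertices, so the decomposition has width 2, which upper-bounds the treewidth. Conversely, {0, 1, 3} is a clique of size 3, and the vertices of any clique must share a bag in every tree decomposition; so some bag has ≥ 3 vertices and tw(G) ≥ 2. Combining the bounds, tw(G) = 2.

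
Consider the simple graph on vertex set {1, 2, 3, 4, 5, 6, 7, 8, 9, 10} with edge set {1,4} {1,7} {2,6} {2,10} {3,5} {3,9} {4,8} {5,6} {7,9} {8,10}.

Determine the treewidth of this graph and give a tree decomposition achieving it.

Treewidth 2.
Bags: B1 = {1, 7, 9}  B2 = {1, 4, 9}  B3 = {4, 8, 9}  B4 = {8, 9, 10}  B5 = {2, 9, 10}  B6 = {2, 6, 9}  B7 = {5, 6, 9}  B8 = {3, 5, 9}
Tree: B1–B2, B2–B3, B3–B4, B4–B5, B5–B6, B6–B7, B7–B8

Each bag holds 3 vertices, so the decomposition has width 2, which upper-bounds the treewidth. For the lower bound, G contains the cycle 9–7–1–4–8–10–2–6–5–3–9, so G is not a forest; only forests have treewidth ≤ 1, hence tw(G) ≥ 2. Therefore the treewidth is 2.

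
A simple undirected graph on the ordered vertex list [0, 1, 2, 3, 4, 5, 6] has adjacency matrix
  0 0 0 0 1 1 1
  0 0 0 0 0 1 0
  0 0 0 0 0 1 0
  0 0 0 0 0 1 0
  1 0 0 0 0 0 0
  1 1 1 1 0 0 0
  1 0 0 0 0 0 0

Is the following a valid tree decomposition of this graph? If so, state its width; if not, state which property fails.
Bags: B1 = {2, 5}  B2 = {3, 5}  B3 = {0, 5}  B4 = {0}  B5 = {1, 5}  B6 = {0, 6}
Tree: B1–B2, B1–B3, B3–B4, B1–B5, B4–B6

A tree decomposition must satisfy three properties: every vertex lies in some bag; for every edge, both endpoints lie together in some bag; and for every vertex, the bags containing it form a connected subtree. Here vertex 4 appears in no bag, so the decomposition is invalid.

No — vertex 4 appears in no bag.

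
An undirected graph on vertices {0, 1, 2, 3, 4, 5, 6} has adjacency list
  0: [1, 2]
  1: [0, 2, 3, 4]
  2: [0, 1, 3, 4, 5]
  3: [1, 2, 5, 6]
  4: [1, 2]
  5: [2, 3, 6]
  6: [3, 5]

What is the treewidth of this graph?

A width-2 tree decomposition is:
Bags: B1 = {1, 2, 3}  B2 = {2, 3, 5}  B3 = {1, 2, 4}  B4 = {3, 5, 6}  B5 = {0, 1, 2}
Tree: B1–B2, B1–B3, B2–B4, B1–B5
Every bag has size at most 3, so the width is 3 − 1 = 2 and tw(G) ≤ 2. Conversely, {0, 1, 2} is a clique of size 3, and the vertices of any clique must share a bag in every tree decomposition; so some bag has ≥ 3 vertices and tw(G) ≥ 2. Therefore the treewidth is 2.

2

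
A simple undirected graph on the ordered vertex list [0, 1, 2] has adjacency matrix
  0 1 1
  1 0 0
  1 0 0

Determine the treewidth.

A width-1 tree decomposition is:
Bags: B1 = {0, 1}  B2 = {0, 2}
Tree: B1–B2
Every bag has size at most 2, so the width is 2 − 1 = 1 and tw(G) ≤ 1. Since G has at least one edge (e.g. 1–0), it is not an edgeless graph, so tw(G) ≥ 1. Therefore the treewidth is 1.

1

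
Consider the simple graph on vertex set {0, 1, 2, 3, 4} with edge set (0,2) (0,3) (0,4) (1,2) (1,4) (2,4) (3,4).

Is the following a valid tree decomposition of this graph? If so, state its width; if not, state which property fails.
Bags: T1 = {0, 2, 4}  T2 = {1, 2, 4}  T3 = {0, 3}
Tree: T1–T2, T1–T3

A tree decomposition must satisfy three properties: every vertex lies in some bag; for every edge, both endpoints lie together in some bag; and for every vertex, the bags containing it form a connected subtree. Here edge (4,3) lies in no bag, so the decomposition is invalid.

No — edge (4,3) lies in no bag.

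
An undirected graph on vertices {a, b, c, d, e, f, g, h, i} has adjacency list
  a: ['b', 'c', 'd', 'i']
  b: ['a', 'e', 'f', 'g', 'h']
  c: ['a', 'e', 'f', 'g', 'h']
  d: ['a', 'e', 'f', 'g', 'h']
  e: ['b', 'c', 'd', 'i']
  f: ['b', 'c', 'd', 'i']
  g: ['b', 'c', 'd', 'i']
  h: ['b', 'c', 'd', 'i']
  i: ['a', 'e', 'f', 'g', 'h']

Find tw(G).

4

A width-4 tree decomposition is:
Bags: B1 = {a, b, c, d, i}  B2 = {b, c, d, h, i}  B3 = {b, c, d, g, i}  B4 = {b, c, d, f, i}  B5 = {b, c, d, e, i}
Tree: B1–B2, B2–B3, B3–B4, B4–B5
Each bag holds 5 vertices, so the decomposition has width 4, which upper-bounds the treewidth. For the lower bound: the 5 vertex sets {a,i}, {b,h}, {c,g}, {d}, {f} are disjoint, each induces a connected subgraph, and every pair is joined by at least one edge of G. Contracting each set to a single vertex therefore yields K_{5} as a minor, and since treewidth is minor-monotone, tw(G) ≥ tw(K_{5}) = 4. Hence tw(G) = 4 exactly.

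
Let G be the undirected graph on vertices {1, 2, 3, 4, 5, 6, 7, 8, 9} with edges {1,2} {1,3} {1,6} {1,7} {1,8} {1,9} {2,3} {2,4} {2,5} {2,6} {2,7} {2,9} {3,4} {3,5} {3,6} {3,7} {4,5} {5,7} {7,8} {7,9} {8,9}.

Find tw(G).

3

A width-3 tree decomposition is:
Bags: B1 = {1, 7, 8, 9}  B2 = {1, 2, 7, 9}  B3 = {1, 2, 3, 7}  B4 = {2, 3, 5, 7}  B5 = {2, 3, 4, 5}  B6 = {1, 2, 3, 6}
Tree: B1–B2, B2–B3, B3–B4, B4–B5, B3–B6
Each bag holds 4 vertices, so the decomposition has width 3, which upper-bounds the treewidth. For the lower bound, the 4 vertices {1, 7, 8, 9} are pairwise adjacent, and any tree decomposition puts a clique entirely inside one bag — forcing width ≥ 3. Combining the bounds, tw(G) = 3.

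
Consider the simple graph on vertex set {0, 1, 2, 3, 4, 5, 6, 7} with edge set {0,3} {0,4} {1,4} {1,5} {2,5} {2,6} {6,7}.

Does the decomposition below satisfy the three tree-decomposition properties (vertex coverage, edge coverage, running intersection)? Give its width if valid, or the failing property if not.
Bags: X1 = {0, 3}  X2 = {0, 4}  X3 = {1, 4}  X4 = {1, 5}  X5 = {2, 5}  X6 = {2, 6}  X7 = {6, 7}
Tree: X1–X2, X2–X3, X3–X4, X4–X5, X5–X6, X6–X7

Vertex coverage: the bags together contain {0, 1, 2, 3, 4, 5, 6, 7}, the full vertex set. Edge coverage: each edge of G has both endpoints in at least one bag. Running intersection: for every vertex, the bags containing it form a connected subtree. All three properties hold, so this is a valid tree decomposition of width max|bag| − 1 = 1, and hence tw(G) ≤ 1.

Yes; width 1.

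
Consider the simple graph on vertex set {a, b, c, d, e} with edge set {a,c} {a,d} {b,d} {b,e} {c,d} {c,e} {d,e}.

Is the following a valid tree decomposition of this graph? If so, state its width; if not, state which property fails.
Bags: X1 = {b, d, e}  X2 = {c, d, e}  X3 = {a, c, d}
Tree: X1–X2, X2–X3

Vertex coverage: the bags together contain {a, b, c, d, e}, the full vertex set. Edge coverage: each edge of G has both endpoints in at least one bag. Running intersection: for every vertex, the bags containing it form a connected subtree. All three properties hold, so this is a valid tree decomposition of width max|bag| − 1 = 2, and hence tw(G) ≤ 2.

Yes; width 2.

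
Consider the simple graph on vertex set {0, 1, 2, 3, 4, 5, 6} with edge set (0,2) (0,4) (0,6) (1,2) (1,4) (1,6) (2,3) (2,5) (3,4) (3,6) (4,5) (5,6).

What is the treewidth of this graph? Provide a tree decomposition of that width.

The largest bag has 4 vertices, giving width 3; this decomposition certifies tw(G) ≤ 3. For the lower bound: the 4 vertex sets {2,5}, {0,6}, {4}, {1} are disjoint, each induces a connected subgraph, and every pair is joined by at least one edge of G. Contracting each set to a single vertex therefore yields K_{4} as a minor, and since treewidth is minor-monotone, tw(G) ≥ tw(K_{4}) = 3. Hence tw(G) = 3 exactly.

Treewidth 3.
One optimal decomposition is:
Bags: B1 = {2, 4, 5, 6}  B2 = {0, 2, 4, 6}  B3 = {1, 2, 4, 6}  B4 = {2, 3, 4, 6}
Tree: B1–B2, B2–B3, B3–B4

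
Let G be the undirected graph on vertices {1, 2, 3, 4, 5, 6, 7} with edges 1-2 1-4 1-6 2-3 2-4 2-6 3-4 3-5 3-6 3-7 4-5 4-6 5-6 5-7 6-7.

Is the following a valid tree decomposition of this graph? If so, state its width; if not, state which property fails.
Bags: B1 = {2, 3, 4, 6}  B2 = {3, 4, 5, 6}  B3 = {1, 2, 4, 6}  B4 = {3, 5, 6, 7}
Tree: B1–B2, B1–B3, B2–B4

Yes; width 3.

Vertex coverage: the bags together contain {1, 2, 3, 4, 5, 6, 7}, the full vertex set. Edge coverage: each edge of G has both endpoints in at least one bag. Running intersection: for every vertex, the bags containing it form a connected subtree. All three properties hold, so this is a valid tree decomposition of width max|bag| − 1 = 3, and hence tw(G) ≤ 3.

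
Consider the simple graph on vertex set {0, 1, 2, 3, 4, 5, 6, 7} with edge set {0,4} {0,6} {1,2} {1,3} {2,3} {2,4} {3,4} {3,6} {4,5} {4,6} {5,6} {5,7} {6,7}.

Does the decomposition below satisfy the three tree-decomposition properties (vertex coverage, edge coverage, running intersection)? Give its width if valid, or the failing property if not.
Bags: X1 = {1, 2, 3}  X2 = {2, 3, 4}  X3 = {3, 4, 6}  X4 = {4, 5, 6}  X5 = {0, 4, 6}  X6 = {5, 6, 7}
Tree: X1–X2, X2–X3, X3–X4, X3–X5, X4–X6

Yes; width 2.

Vertex coverage: the bags together contain {0, 1, 2, 3, 4, 5, 6, 7}, the full vertex set. Edge coverage: each edge of G has both endpoints in at least one bag. Running intersection: for every vertex, the bags containing it form a connected subtree. All three properties hold, so this is a valid tree decomposition of width max|bag| − 1 = 2, and hence tw(G) ≤ 2.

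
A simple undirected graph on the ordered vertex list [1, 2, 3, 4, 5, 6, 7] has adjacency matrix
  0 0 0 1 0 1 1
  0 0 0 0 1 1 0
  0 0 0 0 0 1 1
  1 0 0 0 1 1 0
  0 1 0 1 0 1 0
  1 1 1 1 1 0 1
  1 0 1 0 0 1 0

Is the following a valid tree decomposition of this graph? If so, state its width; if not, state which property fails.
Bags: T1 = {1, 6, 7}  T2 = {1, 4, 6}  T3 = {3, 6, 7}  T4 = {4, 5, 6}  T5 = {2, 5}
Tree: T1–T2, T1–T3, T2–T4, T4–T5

No — edge (6,2) lies in no bag.

A tree decomposition must satisfy three properties: every vertex lies in some bag; for every edge, both endpoints lie together in some bag; and for every vertex, the bags containing it form a connected subtree. Here edge (6,2) lies in no bag, so the decomposition is invalid.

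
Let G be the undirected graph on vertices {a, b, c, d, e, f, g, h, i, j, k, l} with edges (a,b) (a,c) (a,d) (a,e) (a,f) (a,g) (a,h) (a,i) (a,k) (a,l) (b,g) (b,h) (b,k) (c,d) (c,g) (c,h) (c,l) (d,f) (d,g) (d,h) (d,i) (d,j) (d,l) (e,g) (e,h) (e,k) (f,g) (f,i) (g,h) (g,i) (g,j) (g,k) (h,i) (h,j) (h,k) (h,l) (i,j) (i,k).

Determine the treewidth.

A width-4 tree decomposition is:
Bags: B1 = {a, g, h, i, k}  B2 = {a, d, g, h, i}  B3 = {a, c, d, g, h}  B4 = {a, d, f, g, i}  B5 = {a, e, g, h, k}  B6 = {a, b, g, h, k}  B7 = {a, c, d, h, l}  B8 = {d, g, h, i, j}
Tree: B1–B2, B2–B3, B2–B4, B1–B5, B5–B6, B3–B7, B2–B8
Every bag has size at most 5, so the width is 5 − 1 = 4 and tw(G) ≤ 4. On the other hand G contains the 5-clique {d, g, h, i, j}. A clique must lie in a single bag of any decomposition, so no decomposition can have width below 4. The upper and lower bounds meet at 4, so that is the treewidth.

4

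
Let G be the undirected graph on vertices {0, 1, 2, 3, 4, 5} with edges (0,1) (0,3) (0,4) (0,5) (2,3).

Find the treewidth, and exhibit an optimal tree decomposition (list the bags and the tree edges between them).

Treewidth 1.
Bags: B1 = {0, 3}  B2 = {0, 5}  B3 = {2, 3}  B4 = {0, 1}  B5 = {0, 4}
Tree: B1–B2, B1–B3, B2–B4, B1–B5

Every bag has size at most 2, so the width is 2 − 1 = 1 and tw(G) ≤ 1. Any graph with an edge has treewidth ≥ 1, and G has the edge 3–0. Hence tw(G) = 1 exactly.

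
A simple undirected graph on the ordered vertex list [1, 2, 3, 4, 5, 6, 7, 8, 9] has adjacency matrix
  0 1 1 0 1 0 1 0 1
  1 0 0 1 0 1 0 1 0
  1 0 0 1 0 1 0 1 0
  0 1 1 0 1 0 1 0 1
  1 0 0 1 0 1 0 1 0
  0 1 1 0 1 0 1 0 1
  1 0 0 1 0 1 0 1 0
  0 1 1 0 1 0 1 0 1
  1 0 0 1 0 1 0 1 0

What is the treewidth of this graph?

4

A width-4 tree decomposition is:
Bags: B1 = {1, 2, 4, 6, 8}  B2 = {1, 4, 5, 6, 8}  B3 = {1, 4, 6, 7, 8}  B4 = {1, 4, 6, 8, 9}  B5 = {1, 3, 4, 6, 8}
Tree: B1–B2, B2–B3, B3–B4, B4–B5
Every bag has size at most 5, so the width is 5 − 1 = 4 and tw(G) ≤ 4. For the lower bound: the 5 vertex sets {2,8}, {1,5}, {6,7}, {4}, {9} are disjoint, each induces a connected subgraph, and every pair is joined by at least one edge of G. Contracting each set to a single vertex therefore yields K_{5} as a minor, and since treewidth is minor-monotone, tw(G) ≥ tw(K_{5}) = 4. The upper and lower bounds meet at 4, so that is the treewidth.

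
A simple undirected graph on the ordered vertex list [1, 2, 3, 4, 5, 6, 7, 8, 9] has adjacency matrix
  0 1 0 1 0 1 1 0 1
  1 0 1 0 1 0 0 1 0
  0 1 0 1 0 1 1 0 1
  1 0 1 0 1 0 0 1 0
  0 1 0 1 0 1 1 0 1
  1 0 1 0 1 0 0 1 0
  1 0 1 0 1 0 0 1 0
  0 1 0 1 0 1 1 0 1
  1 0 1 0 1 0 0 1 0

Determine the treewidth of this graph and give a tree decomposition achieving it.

Treewidth 4.
One optimal decomposition is:
Bags: B1 = {1, 3, 5, 6, 8}  B2 = {1, 2, 3, 5, 8}  B3 = {1, 3, 5, 7, 8}  B4 = {1, 3, 4, 5, 8}  B5 = {1, 3, 5, 8, 9}
Tree: B1–B2, B2–B3, B3–B4, B4–B5

Each bag holds 5 vertices, so the decomposition has width 4, which upper-bounds the treewidth. For the lower bound: the 5 vertex sets {5,6}, {1,2}, {3,7}, {8}, {4} are disjoint, each induces a connected subgraph, and every pair is joined by at least one edge of G. Contracting each set to a single vertex therefore yields K_{5} as a minor, and since treewidth is minor-monotone, tw(G) ≥ tw(K_{5}) = 4. Therefore the treewidth is 4.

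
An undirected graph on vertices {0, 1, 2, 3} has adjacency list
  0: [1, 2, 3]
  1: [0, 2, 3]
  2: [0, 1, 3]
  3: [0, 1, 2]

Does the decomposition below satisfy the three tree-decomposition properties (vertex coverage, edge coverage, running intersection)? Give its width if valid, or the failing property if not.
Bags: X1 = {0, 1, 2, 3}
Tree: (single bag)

Yes; width 3.

Vertex coverage: the bags together contain {0, 1, 2, 3}, the full vertex set. Edge coverage: each edge of G has both endpoints in at least one bag. Running intersection: for every vertex, the bags containing it form a connected subtree. All three properties hold, so this is a valid tree decomposition of width max|bag| − 1 = 3, and hence tw(G) ≤ 3.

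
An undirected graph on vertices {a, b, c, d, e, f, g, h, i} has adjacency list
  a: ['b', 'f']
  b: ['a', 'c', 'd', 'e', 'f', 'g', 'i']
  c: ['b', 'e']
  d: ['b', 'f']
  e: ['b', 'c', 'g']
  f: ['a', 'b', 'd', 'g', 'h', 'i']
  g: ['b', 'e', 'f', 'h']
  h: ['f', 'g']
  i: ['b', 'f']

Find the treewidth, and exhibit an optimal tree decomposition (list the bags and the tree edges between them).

Each bag holds 3 vertices, so the decomposition has width 2, which upper-bounds the treewidth. For the lower bound, the 3 vertices {f, g, h} are pairwise adjacent, and any tree decomposition puts a clique entirely inside one bag — forcing width ≥ 2. Hence tw(G) = 2 exactly.

Treewidth 2.
One optimal decomposition is:
Bags: B1 = {f, g, h}  B2 = {b, f, g}  B3 = {b, e, g}  B4 = {b, d, f}  B5 = {b, c, e}  B6 = {b, f, i}  B7 = {a, b, f}
Tree: B1–B2, B2–B3, B2–B4, B3–B5, B2–B6, B4–B7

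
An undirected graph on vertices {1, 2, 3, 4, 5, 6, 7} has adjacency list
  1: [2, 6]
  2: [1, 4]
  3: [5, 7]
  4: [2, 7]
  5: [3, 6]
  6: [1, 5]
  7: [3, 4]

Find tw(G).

A width-2 tree decomposition is:
Bags: B1 = {1, 2, 4}  B2 = {1, 4, 6}  B3 = {4, 5, 6}  B4 = {3, 4, 5}  B5 = {3, 4, 7}
Tree: B1–B2, B2–B3, B3–B4, B4–B5
Every bag has size at most 3, so the width is 3 − 1 = 2 and tw(G) ≤ 2. For the lower bound, G contains the cycle 4–2–1–6–5–3–7–4, so G is not a forest; only forests have treewidth ≤ 1, hence tw(G) ≥ 2. Therefore the treewidth is 2.

2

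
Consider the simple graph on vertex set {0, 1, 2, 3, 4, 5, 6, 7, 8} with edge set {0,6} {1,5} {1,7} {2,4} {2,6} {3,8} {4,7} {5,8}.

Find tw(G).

A width-1 tree decomposition is:
Bags: B1 = {3, 8}  B2 = {5, 8}  B3 = {1, 5}  B4 = {1, 7}  B5 = {4, 7}  B6 = {2, 4}  B7 = {2, 6}  B8 = {0, 6}
Tree: B1–B2, B2–B3, B3–B4, B4–B5, B5–B6, B6–B7, B7–B8
Each bag holds 2 vertices, so the decomposition has width 1, which upper-bounds the treewidth. Any graph with an edge has treewidth ≥ 1, and G has the edge 3–8. Combining the bounds, tw(G) = 1.

1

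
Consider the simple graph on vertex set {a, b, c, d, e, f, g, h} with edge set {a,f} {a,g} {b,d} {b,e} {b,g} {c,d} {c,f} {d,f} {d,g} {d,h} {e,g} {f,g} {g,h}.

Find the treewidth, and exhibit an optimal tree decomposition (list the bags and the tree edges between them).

Each bag holds 3 vertices, so the decomposition has width 2, which upper-bounds the treewidth. For the lower bound, the 3 vertices {d, g, h} are pairwise adjacent, and any tree decomposition puts a clique entirely inside one bag — forcing width ≥ 2. The upper and lower bounds meet at 2, so that is the treewidth.

Treewidth 2.
One such decomposition:
Bags: B1 = {d, g, h}  B2 = {d, f, g}  B3 = {b, d, g}  B4 = {c, d, f}  B5 = {b, e, g}  B6 = {a, f, g}
Tree: B1–B2, B1–B3, B2–B4, B3–B5, B2–B6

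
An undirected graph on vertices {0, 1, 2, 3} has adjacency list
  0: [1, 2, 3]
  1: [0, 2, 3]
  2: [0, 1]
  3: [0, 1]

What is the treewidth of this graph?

A width-2 tree decomposition is:
Bags: B1 = {0, 1, 2}  B2 = {0, 1, 3}
Tree: B1–B2
The largest bag has 3 vertices, giving width 2; this decomposition certifies tw(G) ≤ 2. On the other hand G contains the 3-clique {0, 1, 2}. A clique must lie in a single bag of any decomposition, so no decomposition can have width below 2. Therefore the treewidth is 2.

2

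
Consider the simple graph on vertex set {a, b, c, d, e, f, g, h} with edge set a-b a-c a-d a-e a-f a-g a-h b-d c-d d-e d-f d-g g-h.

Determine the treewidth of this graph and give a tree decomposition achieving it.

The largest bag has 3 vertices, giving width 2; this decomposition certifies tw(G) ≤ 2. For the lower bound, the 3 vertices {a, d, f} are pairwise adjacent, and any tree decomposition puts a clique entirely inside one bag — forcing width ≥ 2. Combining the bounds, tw(G) = 2.

Treewidth 2.
One such decomposition:
Bags: B1 = {a, d, e}  B2 = {a, d, g}  B3 = {a, d, f}  B4 = {a, g, h}  B5 = {a, c, d}  B6 = {a, b, d}
Tree: B1–B2, B2–B3, B2–B4, B1–B5, B5–B6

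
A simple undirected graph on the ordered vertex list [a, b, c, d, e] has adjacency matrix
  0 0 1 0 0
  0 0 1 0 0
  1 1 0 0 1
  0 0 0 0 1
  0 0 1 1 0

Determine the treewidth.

1

A width-1 tree decomposition is:
Bags: B1 = {b, c}  B2 = {a, c}  B3 = {c, e}  B4 = {d, e}
Tree: B1–B2, B1–B3, B3–B4
Every bag has size at most 2, so the width is 2 − 1 = 1 and tw(G) ≤ 1. Since G has at least one edge (e.g. b–c), it is not an edgeless graph, so tw(G) ≥ 1. The upper and lower bounds meet at 1, so that is the treewidth.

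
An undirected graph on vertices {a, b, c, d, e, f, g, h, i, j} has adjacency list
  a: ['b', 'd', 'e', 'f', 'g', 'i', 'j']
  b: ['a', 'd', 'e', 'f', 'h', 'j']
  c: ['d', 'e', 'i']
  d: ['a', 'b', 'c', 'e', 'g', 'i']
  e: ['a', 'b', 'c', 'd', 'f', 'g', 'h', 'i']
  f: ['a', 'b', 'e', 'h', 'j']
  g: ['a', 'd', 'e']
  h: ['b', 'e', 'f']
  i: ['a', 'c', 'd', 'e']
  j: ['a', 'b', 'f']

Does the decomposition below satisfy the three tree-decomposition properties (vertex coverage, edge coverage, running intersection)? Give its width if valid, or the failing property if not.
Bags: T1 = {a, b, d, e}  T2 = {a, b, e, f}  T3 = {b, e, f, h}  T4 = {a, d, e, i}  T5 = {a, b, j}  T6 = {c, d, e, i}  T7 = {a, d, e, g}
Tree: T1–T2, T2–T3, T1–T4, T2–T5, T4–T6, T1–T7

A tree decomposition must satisfy three properties: every vertex lies in some bag; for every edge, both endpoints lie together in some bag; and for every vertex, the bags containing it form a connected subtree. Here edge (f,j) lies in no bag, so the decomposition is invalid.

No — edge (f,j) lies in no bag.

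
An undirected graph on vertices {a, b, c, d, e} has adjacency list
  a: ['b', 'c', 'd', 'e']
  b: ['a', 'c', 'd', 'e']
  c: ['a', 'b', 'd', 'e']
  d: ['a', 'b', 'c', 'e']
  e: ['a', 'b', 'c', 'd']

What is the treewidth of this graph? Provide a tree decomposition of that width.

Treewidth 4.
One such decomposition:
Bags: B1 = {a, b, c, d, e}
Tree: (single bag)

With just one bag of size 5, the width is 5 − 1 = 4, so tw(G) ≤ 4. On the other hand G contains the 5-clique {a, b, c, d, e}. A clique must lie in a single bag of any decomposition, so no decomposition can have width below 4. Combining the bounds, tw(G) = 4.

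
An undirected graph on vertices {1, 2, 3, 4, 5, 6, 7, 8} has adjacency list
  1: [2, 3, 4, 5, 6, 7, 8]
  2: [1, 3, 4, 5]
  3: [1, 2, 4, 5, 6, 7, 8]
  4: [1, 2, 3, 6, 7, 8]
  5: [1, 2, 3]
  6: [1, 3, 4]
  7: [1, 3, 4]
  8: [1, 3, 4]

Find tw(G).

A width-3 tree decomposition is:
Bags: B1 = {1, 3, 4, 7}  B2 = {1, 3, 4, 6}  B3 = {1, 3, 4, 8}  B4 = {1, 2, 3, 4}  B5 = {1, 2, 3, 5}
Tree: B1–B2, B1–B3, B1–B4, B4–B5
The largest bag has 4 vertices, giving width 3; this decomposition certifies tw(G) ≤ 3. Conversely, {1, 3, 4, 8} is a clique of size 4, and the vertices of any clique must share a bag in every tree decomposition; so some bag has ≥ 4 vertices and tw(G) ≥ 3. Therefore the treewidth is 3.

3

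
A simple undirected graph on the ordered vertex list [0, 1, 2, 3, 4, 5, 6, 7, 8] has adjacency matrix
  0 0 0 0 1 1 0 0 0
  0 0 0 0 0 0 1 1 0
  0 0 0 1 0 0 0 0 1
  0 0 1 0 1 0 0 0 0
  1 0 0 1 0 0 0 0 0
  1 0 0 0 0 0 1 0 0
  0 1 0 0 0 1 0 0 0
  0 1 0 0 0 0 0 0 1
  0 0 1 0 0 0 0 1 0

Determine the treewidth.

A width-2 tree decomposition is:
Bags: B1 = {2, 3, 4}  B2 = {2, 4, 8}  B3 = {4, 7, 8}  B4 = {1, 4, 7}  B5 = {1, 4, 6}  B6 = {4, 5, 6}  B7 = {0, 4, 5}
Tree: B1–B2, B2–B3, B3–B4, B4–B5, B5–B6, B6–B7
The largest bag has 3 vertices, giving width 2; this decomposition certifies tw(G) ≤ 2. The edges 4–3–2–8–7–1–6–5–0–4 form a cycle, so G is not a tree and its treewidth is at least 2. The upper and lower bounds meet at 2, so that is the treewidth.

2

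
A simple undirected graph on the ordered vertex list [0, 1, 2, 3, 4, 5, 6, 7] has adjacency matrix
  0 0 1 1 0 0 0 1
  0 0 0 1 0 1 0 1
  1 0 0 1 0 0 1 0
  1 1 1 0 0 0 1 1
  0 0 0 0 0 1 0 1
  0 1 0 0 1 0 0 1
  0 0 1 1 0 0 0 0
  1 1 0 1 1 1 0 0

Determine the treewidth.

2

A width-2 tree decomposition is:
Bags: B1 = {1, 3, 7}  B2 = {0, 3, 7}  B3 = {1, 5, 7}  B4 = {0, 2, 3}  B5 = {4, 5, 7}  B6 = {2, 3, 6}
Tree: B1–B2, B1–B3, B2–B4, B3–B5, B4–B6
The largest bag has 3 vertices, giving width 2; this decomposition certifies tw(G) ≤ 2. Conversely, {0, 2, 3} is a clique of size 3, and the vertices of any clique must share a bag in every tree decomposition; so some bag has ≥ 3 vertices and tw(G) ≥ 2. Therefore the treewidth is 2.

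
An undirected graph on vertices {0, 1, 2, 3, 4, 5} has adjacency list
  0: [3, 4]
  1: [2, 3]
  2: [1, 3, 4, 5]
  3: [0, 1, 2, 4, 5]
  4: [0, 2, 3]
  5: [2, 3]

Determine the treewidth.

2

A width-2 tree decomposition is:
Bags: B1 = {2, 3, 4}  B2 = {2, 3, 5}  B3 = {0, 3, 4}  B4 = {1, 2, 3}
Tree: B1–B2, B1–B3, B2–B4
The largest bag has 3 vertices, giving width 2; this decomposition certifies tw(G) ≤ 2. On the other hand G contains the 3-clique {0, 3, 4}. A clique must lie in a single bag of any decomposition, so no decomposition can have width below 2. Hence tw(G) = 2 exactly.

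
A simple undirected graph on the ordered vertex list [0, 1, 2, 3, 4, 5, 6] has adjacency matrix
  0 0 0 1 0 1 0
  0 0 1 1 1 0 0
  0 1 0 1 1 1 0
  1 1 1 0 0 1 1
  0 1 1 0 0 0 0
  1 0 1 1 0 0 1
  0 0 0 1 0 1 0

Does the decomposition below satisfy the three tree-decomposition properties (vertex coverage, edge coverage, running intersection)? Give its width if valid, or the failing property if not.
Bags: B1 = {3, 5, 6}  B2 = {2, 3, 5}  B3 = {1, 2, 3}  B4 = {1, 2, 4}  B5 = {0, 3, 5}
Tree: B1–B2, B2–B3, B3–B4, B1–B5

Yes; width 2.

Every vertex of G appears in some bag (union = {0, 1, 2, 3, 4, 5, 6}); every edge is covered by a bag; and for each vertex v the set of bags containing v is connected in the bag tree. The decomposition is therefore valid. The largest bag has 3 vertices, so the width is 2.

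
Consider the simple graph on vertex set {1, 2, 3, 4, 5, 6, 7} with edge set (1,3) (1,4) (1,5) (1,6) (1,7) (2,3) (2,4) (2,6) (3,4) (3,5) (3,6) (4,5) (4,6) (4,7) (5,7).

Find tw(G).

3

A width-3 tree decomposition is:
Bags: B1 = {1, 3, 4, 6}  B2 = {1, 3, 4, 5}  B3 = {2, 3, 4, 6}  B4 = {1, 4, 5, 7}
Tree: B1–B2, B1–B3, B2–B4
Every bag has size at most 4, so the width is 4 − 1 = 3 and tw(G) ≤ 3. For the lower bound, the 4 vertices {1, 3, 4, 5} are pairwise adjacent, and any tree decomposition puts a clique entirely inside one bag — forcing width ≥ 3. Combining the bounds, tw(G) = 3.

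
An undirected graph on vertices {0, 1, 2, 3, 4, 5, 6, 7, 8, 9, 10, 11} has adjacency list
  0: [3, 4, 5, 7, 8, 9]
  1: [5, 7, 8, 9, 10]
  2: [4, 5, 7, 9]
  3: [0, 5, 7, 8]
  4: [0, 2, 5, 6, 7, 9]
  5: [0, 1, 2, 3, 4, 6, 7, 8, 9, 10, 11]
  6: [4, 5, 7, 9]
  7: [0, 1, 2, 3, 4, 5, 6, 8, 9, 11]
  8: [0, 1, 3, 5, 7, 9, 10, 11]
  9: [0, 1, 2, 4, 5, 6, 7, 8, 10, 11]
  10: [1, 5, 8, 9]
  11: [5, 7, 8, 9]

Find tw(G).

4

A width-4 tree decomposition is:
Bags: B1 = {2, 4, 5, 7, 9}  B2 = {4, 5, 6, 7, 9}  B3 = {0, 4, 5, 7, 9}  B4 = {0, 5, 7, 8, 9}  B5 = {1, 5, 7, 8, 9}  B6 = {0, 3, 5, 7, 8}  B7 = {5, 7, 8, 9, 11}  B8 = {1, 5, 8, 9, 10}
Tree: B1–B2, B2–B3, B3–B4, B4–B5, B4–B6, B5–B7, B5–B8
The largest bag has 5 vertices, giving width 4; this decomposition certifies tw(G) ≤ 4. Conversely, {1, 5, 8, 9, 10} is a clique of size 5, and the vertices of any clique must share a bag in every tree decomposition; so some bag has ≥ 5 vertices and tw(G) ≥ 4. Therefore the treewidth is 4.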